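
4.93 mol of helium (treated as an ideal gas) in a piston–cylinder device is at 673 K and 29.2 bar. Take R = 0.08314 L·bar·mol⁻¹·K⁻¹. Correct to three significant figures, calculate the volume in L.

PV = nRT ⇒ V = nRT/P = (4.93 × 0.08314 × 673) / 29.2

V ≈ 9.45 L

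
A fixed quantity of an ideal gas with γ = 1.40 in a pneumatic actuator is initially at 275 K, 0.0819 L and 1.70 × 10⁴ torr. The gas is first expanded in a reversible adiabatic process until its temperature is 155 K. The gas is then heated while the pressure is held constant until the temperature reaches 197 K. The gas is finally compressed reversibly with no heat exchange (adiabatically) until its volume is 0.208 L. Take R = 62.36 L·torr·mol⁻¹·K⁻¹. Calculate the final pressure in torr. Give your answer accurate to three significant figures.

Reversible adiabatic, γ = 1.40: P₂ = P₁·(T₂/T₁)^(γ/(γ−1)) = 2285 torr; V₂ = V₁·(T₁/T₂)^(1/(γ−1)) = 0.3434 L.
Isobaric, so V/T is constant: P₃ = P₂; V₃ = V₂·(T₃/T₂) = 0.4364 L.
Reversible adiabatic, γ = 1.40: T₄ = T₃·(V₃/V₄)^(γ−1) = 265.0 K; P₄ = P₃·(V₃/V₄)^γ = 6450 torr.

P₄ ≈ 6.45e+03 torr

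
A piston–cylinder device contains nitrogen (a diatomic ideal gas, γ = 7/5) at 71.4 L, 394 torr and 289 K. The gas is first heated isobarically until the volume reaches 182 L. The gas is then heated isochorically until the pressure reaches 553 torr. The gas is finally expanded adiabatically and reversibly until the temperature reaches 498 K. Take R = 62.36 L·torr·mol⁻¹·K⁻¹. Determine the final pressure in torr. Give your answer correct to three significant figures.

P constant ⇒ V ∝ T: P₂ = P₁; T₂ = T₁·(V₂/V₁) = 736.7 K.
Isochoric, so P/T is constant: V₃ = V₂; T₃ = T₂·(P₃/P₂) = 1034 K.
Reversible adiabatic, γ = 7/5: P₄ = P₃·(T₄/T₃)^(γ/(γ−1)) = 42.88 torr; V₄ = V₃·(T₃/T₄)^(1/(γ−1)) = 1130 L.

P₄ ≈ 42.9 torr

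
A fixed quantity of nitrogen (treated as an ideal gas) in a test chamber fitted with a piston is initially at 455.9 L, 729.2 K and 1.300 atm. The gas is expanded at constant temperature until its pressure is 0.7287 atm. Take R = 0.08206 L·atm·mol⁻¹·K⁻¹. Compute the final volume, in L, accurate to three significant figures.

T constant ⇒ Boyle's law P V = const: T₂ = T₁; V₂ = V₁·(P₁/P₂) = 813.3 L.

V₂ ≈ 813 L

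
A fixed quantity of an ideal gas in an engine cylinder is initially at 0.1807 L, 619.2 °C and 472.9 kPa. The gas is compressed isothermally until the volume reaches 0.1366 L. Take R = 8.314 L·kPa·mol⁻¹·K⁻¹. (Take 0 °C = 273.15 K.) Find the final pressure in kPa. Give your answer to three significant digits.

P₂ ≈ 626 kPa

Convert: T₁ = 892.4 K.
T constant ⇒ Boyle's law P V = const: T₂ = T₁; P₂ = P₁·(V₁/V₂) = 625.6 kPa.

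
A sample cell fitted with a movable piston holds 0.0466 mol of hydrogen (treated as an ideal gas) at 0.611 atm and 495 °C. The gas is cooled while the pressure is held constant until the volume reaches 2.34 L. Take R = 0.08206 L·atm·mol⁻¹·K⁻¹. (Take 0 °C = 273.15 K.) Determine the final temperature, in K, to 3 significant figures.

T₂ ≈ 374 K

Convert: T₁ = 768.1 K.
From PV = nRT: V₁ = nRT₁/P₁ = 4.808 L.
P constant ⇒ V ∝ T: P₂ = P₁; T₂ = T₁·(V₂/V₁) = 373.9 K.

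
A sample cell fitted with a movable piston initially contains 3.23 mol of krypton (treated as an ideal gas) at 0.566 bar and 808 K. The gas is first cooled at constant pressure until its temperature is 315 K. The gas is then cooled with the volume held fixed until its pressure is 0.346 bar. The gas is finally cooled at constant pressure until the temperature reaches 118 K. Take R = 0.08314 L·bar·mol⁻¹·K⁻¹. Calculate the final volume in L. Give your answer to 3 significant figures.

V₄ ≈ 91.6 L

From PV = nRT: V₁ = nRT₁/P₁ = 383.4 L.
Isobaric, so V/T is constant: P₂ = P₁; V₂ = V₁·(T₂/T₁) = 149.5 L.
V constant ⇒ P ∝ T: V₃ = V₂; T₃ = T₂·(P₃/P₂) = 192.6 K.
P constant ⇒ V ∝ T: P₄ = P₃; V₄ = V₃·(T₄/T₃) = 91.58 L.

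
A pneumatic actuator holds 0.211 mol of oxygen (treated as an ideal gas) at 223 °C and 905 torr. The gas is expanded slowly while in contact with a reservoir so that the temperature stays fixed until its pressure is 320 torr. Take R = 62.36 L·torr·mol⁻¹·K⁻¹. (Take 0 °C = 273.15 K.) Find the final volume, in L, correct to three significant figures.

V₂ ≈ 20.4 L

Convert: T₁ = 496.1 K.
From PV = nRT: V₁ = nRT₁/P₁ = 7.214 L.
T constant ⇒ Boyle's law P V = const: T₂ = T₁; V₂ = V₁·(P₁/P₂) = 20.40 L.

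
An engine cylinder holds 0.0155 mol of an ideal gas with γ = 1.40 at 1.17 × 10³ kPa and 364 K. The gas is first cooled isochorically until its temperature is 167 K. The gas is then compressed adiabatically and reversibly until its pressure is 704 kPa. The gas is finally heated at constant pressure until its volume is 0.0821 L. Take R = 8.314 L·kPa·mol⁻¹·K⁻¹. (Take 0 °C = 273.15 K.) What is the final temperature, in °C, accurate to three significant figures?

T₄ ≈ 175 °C

From PV = nRT: V₁ = nRT₁/P₁ = 0.04009 L.
Isochoric, so P/T is constant: V₂ = V₁; P₂ = P₁·(T₂/T₁) = 536.8 kPa.
Reversible adiabatic, γ = 1.40: T₃ = T₂·(P₃/P₂)^((γ−1)/γ) = 180.5 K; V₃ = V₂·(P₂/P₃)^(1/γ) = 0.03303 L.
P constant ⇒ V ∝ T: P₄ = P₃; T₄ = T₃·(V₄/V₃) = 448.5 K.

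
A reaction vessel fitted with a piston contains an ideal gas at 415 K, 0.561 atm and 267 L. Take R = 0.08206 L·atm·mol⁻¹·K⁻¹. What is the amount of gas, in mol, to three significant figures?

n ≈ 4.40 mol

PV = nRT ⇒ n = PV/(RT) = (0.561 × 267) / (0.08206 × 415)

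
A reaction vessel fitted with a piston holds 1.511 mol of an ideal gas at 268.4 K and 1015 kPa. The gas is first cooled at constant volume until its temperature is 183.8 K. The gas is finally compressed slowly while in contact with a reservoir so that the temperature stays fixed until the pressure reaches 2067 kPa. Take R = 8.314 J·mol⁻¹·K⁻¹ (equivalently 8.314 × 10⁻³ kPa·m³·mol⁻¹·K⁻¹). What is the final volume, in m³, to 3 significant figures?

From PV = nRT: V₁ = nRT₁/P₁ = 0.003322 m³.
V constant ⇒ P ∝ T: V₂ = V₁; P₂ = P₁·(T₂/T₁) = 695.1 kPa.
Isothermal, so P V is constant: T₃ = T₂; V₃ = V₂·(P₂/P₃) = 0.001117 m³.

V₃ ≈ 0.00112 m³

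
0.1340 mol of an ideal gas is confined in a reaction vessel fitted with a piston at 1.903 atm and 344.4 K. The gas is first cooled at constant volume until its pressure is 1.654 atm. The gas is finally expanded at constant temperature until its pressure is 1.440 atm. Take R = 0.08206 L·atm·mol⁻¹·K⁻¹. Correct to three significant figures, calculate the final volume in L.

From PV = nRT: V₁ = nRT₁/P₁ = 1.990 L.
V constant ⇒ P ∝ T: V₂ = V₁; T₂ = T₁·(P₂/P₁) = 299.3 K.
T constant ⇒ Boyle's law P V = const: T₃ = T₂; V₃ = V₂·(P₂/P₃) = 2.286 L.

V₃ ≈ 2.29 L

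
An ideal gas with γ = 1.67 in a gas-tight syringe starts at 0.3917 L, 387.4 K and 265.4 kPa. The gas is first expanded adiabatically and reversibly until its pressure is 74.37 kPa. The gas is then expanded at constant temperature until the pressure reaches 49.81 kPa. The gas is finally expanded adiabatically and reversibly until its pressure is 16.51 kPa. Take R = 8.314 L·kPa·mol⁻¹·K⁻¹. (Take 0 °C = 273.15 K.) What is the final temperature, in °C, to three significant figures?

Reversible adiabatic, γ = 1.67: T₂ = T₁·(P₂/P₁)^((γ−1)/γ) = 232.5 K; V₂ = V₁·(P₁/P₂)^(1/γ) = 0.8391 L.
Isothermal, so P V is constant: T₃ = T₂; V₃ = V₂·(P₂/P₃) = 1.253 L.
Reversible adiabatic, γ = 1.67: T₄ = T₃·(P₄/P₃)^((γ−1)/γ) = 149.3 K; V₄ = V₃·(P₃/P₄)^(1/γ) = 2.427 L.

T₄ ≈ -124 °C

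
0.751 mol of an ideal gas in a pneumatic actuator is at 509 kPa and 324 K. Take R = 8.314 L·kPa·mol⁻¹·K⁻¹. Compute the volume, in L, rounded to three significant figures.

V ≈ 3.97 L

PV = nRT ⇒ V = nRT/P = (0.751 × 8.314 × 324) / 509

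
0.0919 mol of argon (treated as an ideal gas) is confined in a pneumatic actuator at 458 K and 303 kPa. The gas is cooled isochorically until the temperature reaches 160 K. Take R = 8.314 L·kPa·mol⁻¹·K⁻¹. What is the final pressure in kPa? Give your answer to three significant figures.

P₂ ≈ 106 kPa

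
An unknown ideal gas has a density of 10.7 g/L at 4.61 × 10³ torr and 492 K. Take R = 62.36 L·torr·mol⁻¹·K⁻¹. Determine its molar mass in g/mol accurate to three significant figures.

ρ = PM/(RT) ⇒ M = ρRT/P = (10.7 × 62.36 × 492.0) / 4.61e+03

M ≈ 71.2 g/mol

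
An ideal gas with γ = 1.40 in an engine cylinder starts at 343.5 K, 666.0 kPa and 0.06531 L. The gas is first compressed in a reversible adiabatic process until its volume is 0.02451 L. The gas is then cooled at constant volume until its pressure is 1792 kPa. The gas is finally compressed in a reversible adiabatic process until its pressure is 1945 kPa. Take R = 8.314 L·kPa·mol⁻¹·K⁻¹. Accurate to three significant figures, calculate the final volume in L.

Adiabatic (γ = 1.40), T V^(γ−1) and P V^γ constant: T₂ = T₁·(V₁/V₂)^(γ−1) = 508.4 K; P₂ = P₁·(V₁/V₂)^γ = 2626 kPa.
Isochoric, so P/T is constant: V₃ = V₂; T₃ = T₂·(P₃/P₂) = 346.9 K.
Adiabatic (γ = 1.40), T V^(γ−1) and P V^γ constant: T₄ = T₃·(P₄/P₃)^((γ−1)/γ) = 355.1 K; V₄ = V₃·(P₃/P₄)^(1/γ) = 0.02312 L.

V₄ ≈ 0.0231 L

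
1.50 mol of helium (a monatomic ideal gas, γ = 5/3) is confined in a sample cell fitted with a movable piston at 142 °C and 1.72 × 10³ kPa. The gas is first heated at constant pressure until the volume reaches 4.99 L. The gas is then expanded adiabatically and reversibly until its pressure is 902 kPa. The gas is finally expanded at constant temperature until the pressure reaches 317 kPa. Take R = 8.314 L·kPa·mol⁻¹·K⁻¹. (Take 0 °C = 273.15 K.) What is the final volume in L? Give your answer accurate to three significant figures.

Convert: T₁ = 415.1 K.
From PV = nRT: V₁ = nRT₁/P₁ = 3.010 L.
Isobaric, so V/T is constant: P₂ = P₁; T₂ = T₁·(V₂/V₁) = 688.2 K.
Adiabatic (γ = 5/3), T V^(γ−1) and P V^γ constant: T₃ = T₂·(P₃/P₂)^((γ−1)/γ) = 531.6 K; V₃ = V₂·(P₂/P₃)^(1/γ) = 7.350 L.
Isothermal, so P V is constant: T₄ = T₃; V₄ = V₃·(P₃/P₄) = 20.91 L.

V₄ ≈ 20.9 L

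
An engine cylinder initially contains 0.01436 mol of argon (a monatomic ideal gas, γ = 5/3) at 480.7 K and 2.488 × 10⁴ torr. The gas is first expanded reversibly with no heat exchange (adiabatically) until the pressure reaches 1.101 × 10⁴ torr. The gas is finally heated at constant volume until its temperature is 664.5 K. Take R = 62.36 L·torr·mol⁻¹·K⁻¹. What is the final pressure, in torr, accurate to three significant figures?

From PV = nRT: V₁ = nRT₁/P₁ = 0.01730 L.
Adiabatic (γ = 5/3), T V^(γ−1) and P V^γ constant: T₂ = T₁·(P₂/P₁)^((γ−1)/γ) = 346.9 K; V₂ = V₁·(P₁/P₂)^(1/γ) = 0.02822 L.
Isochoric, so P/T is constant: V₃ = V₂; P₃ = P₂·(T₃/T₂) = 2.109e+04 torr.

P₃ ≈ 2.11e+04 torr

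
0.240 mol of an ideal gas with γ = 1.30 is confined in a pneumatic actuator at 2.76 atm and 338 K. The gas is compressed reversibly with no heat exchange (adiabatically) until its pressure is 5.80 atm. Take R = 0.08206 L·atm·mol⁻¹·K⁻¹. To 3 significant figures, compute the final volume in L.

From PV = nRT: V₁ = nRT₁/P₁ = 2.412 L.
Reversible adiabatic, γ = 1.30: T₂ = T₁·(P₂/P₁)^((γ−1)/γ) = 401.2 K; V₂ = V₁·(P₁/P₂)^(1/γ) = 1.362 L.

V₂ ≈ 1.36 L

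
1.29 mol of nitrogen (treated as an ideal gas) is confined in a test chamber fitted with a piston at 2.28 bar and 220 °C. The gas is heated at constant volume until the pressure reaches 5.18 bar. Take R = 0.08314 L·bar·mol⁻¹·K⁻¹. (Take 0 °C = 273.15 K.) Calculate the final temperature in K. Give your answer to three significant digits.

Convert: T₁ = 493.1 K.
From PV = nRT: V₁ = nRT₁/P₁ = 23.20 L.
V constant ⇒ P ∝ T: V₂ = V₁; T₂ = T₁·(P₂/P₁) = 1120 K.

T₂ ≈ 1.12e+03 K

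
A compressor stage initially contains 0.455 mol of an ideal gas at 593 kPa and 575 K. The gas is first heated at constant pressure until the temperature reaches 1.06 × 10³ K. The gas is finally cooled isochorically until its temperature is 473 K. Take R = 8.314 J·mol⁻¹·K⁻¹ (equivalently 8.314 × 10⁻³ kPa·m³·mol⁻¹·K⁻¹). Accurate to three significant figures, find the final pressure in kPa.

P₃ ≈ 265 kPa

From PV = nRT: V₁ = nRT₁/P₁ = 0.003668 m³.
Isobaric, so V/T is constant: P₂ = P₁; V₂ = V₁·(T₂/T₁) = 0.006762 m³.
V constant ⇒ P ∝ T: V₃ = V₂; P₃ = P₂·(T₃/T₂) = 264.6 kPa.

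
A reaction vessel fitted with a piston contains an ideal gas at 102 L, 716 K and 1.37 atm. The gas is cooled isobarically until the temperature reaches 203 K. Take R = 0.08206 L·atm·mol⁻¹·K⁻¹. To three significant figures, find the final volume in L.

V₂ ≈ 28.9 L

Isobaric, so V/T is constant: P₂ = P₁; V₂ = V₁·(T₂/T₁) = 28.92 L.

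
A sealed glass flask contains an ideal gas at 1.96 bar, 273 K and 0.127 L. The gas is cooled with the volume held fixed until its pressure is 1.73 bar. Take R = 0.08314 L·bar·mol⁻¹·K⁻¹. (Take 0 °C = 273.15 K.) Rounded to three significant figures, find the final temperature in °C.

T₂ ≈ -32.2 °C

Isochoric, so P/T is constant: V₂ = V₁; T₂ = T₁·(P₂/P₁) = 241.0 K.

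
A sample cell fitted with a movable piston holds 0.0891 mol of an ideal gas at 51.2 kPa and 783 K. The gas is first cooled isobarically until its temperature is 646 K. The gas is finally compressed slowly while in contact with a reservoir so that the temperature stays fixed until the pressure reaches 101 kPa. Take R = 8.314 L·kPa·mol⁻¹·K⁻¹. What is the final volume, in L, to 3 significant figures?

V₃ ≈ 4.74 L

From PV = nRT: V₁ = nRT₁/P₁ = 11.33 L.
P constant ⇒ V ∝ T: P₂ = P₁; V₂ = V₁·(T₂/T₁) = 9.347 L.
Isothermal, so P V is constant: T₃ = T₂; V₃ = V₂·(P₂/P₃) = 4.738 L.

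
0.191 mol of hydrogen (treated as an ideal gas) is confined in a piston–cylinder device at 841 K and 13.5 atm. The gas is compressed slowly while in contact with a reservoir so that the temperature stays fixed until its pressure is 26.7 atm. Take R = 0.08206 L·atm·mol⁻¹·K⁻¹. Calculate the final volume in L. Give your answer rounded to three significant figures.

V₂ ≈ 0.494 L

From PV = nRT: V₁ = nRT₁/P₁ = 0.9764 L.
T constant ⇒ Boyle's law P V = const: T₂ = T₁; V₂ = V₁·(P₁/P₂) = 0.4937 L.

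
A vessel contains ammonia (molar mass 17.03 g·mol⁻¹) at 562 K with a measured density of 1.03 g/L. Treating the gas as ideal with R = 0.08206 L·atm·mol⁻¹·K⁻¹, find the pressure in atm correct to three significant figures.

P ≈ 2.79 atm

ρ = PM/(RT) ⇒ P = ρRT/M = (1.03 × 0.08206 × 562.0) / 17.03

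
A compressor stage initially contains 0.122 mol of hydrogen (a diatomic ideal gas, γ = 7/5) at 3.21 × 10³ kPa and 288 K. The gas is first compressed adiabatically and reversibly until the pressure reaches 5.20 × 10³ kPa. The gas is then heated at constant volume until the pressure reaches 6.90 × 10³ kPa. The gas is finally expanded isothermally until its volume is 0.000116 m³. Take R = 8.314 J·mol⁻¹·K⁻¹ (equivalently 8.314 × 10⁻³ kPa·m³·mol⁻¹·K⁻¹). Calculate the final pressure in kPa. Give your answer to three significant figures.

P₄ ≈ 3.84e+03 kPa

From PV = nRT: V₁ = nRT₁/P₁ = 9.100e-05 m³.
Adiabatic (γ = 7/5), T V^(γ−1) and P V^γ constant: T₂ = T₁·(P₂/P₁)^((γ−1)/γ) = 330.6 K; V₂ = V₁·(P₁/P₂)^(1/γ) = 6.448e-05 m³.
Isochoric, so P/T is constant: V₃ = V₂; T₃ = T₂·(P₃/P₂) = 438.6 K.
Isothermal, so P V is constant: T₄ = T₃; P₄ = P₃·(V₃/V₄) = 3835 kPa.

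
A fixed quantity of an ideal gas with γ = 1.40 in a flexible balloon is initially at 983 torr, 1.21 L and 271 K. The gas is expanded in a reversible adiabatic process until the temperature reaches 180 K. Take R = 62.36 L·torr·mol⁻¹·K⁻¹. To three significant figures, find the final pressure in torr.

Reversible adiabatic, γ = 1.40: P₂ = P₁·(T₂/T₁)^(γ/(γ−1)) = 234.8 torr; V₂ = V₁·(T₁/T₂)^(1/(γ−1)) = 3.365 L.

P₂ ≈ 235 torr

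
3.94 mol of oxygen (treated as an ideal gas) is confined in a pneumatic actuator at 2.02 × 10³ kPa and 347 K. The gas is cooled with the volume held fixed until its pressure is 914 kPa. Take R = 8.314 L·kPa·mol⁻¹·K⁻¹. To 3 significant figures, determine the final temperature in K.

From PV = nRT: V₁ = nRT₁/P₁ = 5.627 L.
Isochoric, so P/T is constant: V₂ = V₁; T₂ = T₁·(P₂/P₁) = 157.0 K.

T₂ ≈ 157 K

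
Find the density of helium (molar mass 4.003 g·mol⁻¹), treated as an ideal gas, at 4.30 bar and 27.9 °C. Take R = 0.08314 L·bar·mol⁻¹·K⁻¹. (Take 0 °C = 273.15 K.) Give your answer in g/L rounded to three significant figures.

ρ = PM/(RT) = (4.30 × 4.003) / (0.08314 × 301.0)

ρ ≈ 0.688 g/L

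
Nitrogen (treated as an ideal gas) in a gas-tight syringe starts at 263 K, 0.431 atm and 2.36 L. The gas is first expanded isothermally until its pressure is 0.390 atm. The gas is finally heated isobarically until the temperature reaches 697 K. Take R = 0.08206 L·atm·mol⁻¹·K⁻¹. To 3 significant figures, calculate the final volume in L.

V₃ ≈ 6.91 L

Isothermal, so P V is constant: T₂ = T₁; V₂ = V₁·(P₁/P₂) = 2.608 L.
Isobaric, so V/T is constant: P₃ = P₂; V₃ = V₂·(T₃/T₂) = 6.912 L.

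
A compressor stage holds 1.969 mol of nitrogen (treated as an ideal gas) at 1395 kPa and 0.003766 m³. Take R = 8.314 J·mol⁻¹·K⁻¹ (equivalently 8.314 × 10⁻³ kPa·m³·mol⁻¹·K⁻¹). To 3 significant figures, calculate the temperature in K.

PV = nRT ⇒ T = PV/(nR) = (1395 × 0.003766) / (1.969 × 8.314 × 10⁻³)

T ≈ 321 K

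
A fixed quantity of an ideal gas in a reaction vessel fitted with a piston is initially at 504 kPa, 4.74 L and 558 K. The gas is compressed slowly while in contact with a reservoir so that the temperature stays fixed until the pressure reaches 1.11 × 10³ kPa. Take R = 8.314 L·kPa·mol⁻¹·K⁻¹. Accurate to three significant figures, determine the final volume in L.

T constant ⇒ Boyle's law P V = const: T₂ = T₁; V₂ = V₁·(P₁/P₂) = 2.152 L.

V₂ ≈ 2.15 L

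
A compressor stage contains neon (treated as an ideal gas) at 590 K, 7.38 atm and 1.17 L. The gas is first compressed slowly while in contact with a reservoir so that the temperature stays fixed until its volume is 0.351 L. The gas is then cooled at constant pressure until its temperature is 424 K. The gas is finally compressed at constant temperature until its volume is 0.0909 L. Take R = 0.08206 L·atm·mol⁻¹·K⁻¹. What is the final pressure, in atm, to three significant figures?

P₄ ≈ 68.3 atm

Isothermal, so P V is constant: T₂ = T₁; P₂ = P₁·(V₁/V₂) = 24.60 atm.
P constant ⇒ V ∝ T: P₃ = P₂; V₃ = V₂·(T₃/T₂) = 0.2522 L.
T constant ⇒ Boyle's law P V = const: T₄ = T₃; P₄ = P₃·(V₃/V₄) = 68.26 atm.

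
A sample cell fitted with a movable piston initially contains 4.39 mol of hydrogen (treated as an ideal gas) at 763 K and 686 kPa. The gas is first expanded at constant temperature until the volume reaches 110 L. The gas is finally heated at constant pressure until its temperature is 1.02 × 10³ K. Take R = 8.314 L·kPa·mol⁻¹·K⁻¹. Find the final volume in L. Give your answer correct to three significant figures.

From PV = nRT: V₁ = nRT₁/P₁ = 40.60 L.
T constant ⇒ Boyle's law P V = const: T₂ = T₁; P₂ = P₁·(V₁/V₂) = 253.2 kPa.
Isobaric, so V/T is constant: P₃ = P₂; V₃ = V₂·(T₃/T₂) = 147.1 L.

V₃ ≈ 147 L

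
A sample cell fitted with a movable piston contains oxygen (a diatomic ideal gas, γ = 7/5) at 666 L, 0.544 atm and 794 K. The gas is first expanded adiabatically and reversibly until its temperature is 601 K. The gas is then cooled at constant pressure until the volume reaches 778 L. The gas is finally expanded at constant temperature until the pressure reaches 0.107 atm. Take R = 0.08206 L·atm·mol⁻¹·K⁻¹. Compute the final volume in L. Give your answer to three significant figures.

V₄ ≈ 1.49e+03 L

Adiabatic (γ = 7/5), T V^(γ−1) and P V^γ constant: P₂ = P₁·(T₂/T₁)^(γ/(γ−1)) = 0.2053 atm; V₂ = V₁·(T₁/T₂)^(1/(γ−1)) = 1336 L.
P constant ⇒ V ∝ T: P₃ = P₂; T₃ = T₂·(V₃/V₂) = 350.0 K.
Isothermal, so P V is constant: T₄ = T₃; V₄ = V₃·(P₃/P₄) = 1492 L.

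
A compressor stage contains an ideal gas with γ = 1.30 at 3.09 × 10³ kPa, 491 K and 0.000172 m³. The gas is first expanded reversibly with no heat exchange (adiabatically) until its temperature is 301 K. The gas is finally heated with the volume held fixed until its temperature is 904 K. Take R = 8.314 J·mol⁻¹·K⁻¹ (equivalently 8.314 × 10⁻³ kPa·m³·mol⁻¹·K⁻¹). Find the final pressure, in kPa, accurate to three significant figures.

P₃ ≈ 1.11e+03 kPa

Reversible adiabatic, γ = 1.30: P₂ = P₁·(T₂/T₁)^(γ/(γ−1)) = 370.7 kPa; V₂ = V₁·(T₁/T₂)^(1/(γ−1)) = 0.0008788 m³.
Isochoric, so P/T is constant: V₃ = V₂; P₃ = P₂·(T₃/T₂) = 1113 kPa.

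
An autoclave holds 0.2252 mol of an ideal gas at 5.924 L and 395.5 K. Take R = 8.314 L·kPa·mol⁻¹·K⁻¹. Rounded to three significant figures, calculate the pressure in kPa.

P ≈ 125 kPa

PV = nRT ⇒ P = nRT/V = (0.2252 × 8.314 × 395.5) / 5.924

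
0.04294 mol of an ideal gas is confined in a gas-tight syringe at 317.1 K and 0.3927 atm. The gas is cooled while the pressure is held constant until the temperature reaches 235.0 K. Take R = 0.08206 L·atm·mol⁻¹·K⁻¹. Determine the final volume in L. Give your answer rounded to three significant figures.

V₂ ≈ 2.11 L

From PV = nRT: V₁ = nRT₁/P₁ = 2.845 L.
Isobaric, so V/T is constant: P₂ = P₁; V₂ = V₁·(T₂/T₁) = 2.109 L.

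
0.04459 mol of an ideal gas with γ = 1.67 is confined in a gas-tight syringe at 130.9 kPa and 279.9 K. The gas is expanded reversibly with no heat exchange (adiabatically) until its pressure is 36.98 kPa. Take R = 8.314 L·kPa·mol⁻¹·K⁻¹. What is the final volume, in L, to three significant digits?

From PV = nRT: V₁ = nRT₁/P₁ = 0.7927 L.
Reversible adiabatic, γ = 1.67: T₂ = T₁·(P₂/P₁)^((γ−1)/γ) = 168.6 K; V₂ = V₁·(P₁/P₂)^(1/γ) = 1.690 L.

V₂ ≈ 1.69 L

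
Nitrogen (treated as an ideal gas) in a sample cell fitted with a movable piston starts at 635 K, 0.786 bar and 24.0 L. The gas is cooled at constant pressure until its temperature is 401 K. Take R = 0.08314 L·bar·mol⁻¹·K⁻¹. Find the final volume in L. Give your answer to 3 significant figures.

V₂ ≈ 15.2 L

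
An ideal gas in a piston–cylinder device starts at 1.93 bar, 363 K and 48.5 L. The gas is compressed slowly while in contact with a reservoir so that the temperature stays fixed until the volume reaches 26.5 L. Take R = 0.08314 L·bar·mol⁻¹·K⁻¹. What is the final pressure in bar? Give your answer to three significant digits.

P₂ ≈ 3.53 bar

Isothermal, so P V is constant: T₂ = T₁; P₂ = P₁·(V₁/V₂) = 3.532 bar.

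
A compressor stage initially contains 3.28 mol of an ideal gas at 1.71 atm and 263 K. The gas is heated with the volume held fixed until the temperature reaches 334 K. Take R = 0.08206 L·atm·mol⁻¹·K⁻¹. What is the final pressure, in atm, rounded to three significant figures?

From PV = nRT: V₁ = nRT₁/P₁ = 41.40 L.
Isochoric, so P/T is constant: V₂ = V₁; P₂ = P₁·(T₂/T₁) = 2.172 atm.

P₂ ≈ 2.17 atm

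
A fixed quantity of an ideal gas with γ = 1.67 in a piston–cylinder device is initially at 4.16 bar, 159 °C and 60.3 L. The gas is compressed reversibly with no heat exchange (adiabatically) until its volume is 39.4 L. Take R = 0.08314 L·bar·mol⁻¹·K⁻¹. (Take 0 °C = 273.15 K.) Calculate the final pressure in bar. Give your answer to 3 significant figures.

Convert: T₁ = 432.1 K.
Reversible adiabatic, γ = 1.67: T₂ = T₁·(V₁/V₂)^(γ−1) = 574.7 K; P₂ = P₁·(V₁/V₂)^γ = 8.467 bar.

P₂ ≈ 8.47 bar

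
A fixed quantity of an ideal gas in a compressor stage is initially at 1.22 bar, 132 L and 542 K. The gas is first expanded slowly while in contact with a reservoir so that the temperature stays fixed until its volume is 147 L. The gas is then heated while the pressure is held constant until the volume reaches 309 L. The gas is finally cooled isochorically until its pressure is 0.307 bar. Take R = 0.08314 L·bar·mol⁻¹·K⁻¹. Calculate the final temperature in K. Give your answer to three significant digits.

T₄ ≈ 319 K

Isothermal, so P V is constant: T₂ = T₁; P₂ = P₁·(V₁/V₂) = 1.096 bar.
Isobaric, so V/T is constant: P₃ = P₂; T₃ = T₂·(V₃/V₂) = 1139 K.
V constant ⇒ P ∝ T: V₄ = V₃; T₄ = T₃·(P₄/P₃) = 319.3 K.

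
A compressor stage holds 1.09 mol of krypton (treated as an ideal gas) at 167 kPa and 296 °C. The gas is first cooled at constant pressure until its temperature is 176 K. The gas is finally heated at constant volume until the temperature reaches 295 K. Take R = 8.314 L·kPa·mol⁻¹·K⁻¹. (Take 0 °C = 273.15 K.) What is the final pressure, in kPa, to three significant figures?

P₃ ≈ 280 kPa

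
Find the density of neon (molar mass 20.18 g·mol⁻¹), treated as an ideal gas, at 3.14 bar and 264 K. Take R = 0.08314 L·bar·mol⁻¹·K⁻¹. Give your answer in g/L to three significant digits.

ρ ≈ 2.89 g/L

ρ = PM/(RT) = (3.14 × 20.18) / (0.08314 × 264.0)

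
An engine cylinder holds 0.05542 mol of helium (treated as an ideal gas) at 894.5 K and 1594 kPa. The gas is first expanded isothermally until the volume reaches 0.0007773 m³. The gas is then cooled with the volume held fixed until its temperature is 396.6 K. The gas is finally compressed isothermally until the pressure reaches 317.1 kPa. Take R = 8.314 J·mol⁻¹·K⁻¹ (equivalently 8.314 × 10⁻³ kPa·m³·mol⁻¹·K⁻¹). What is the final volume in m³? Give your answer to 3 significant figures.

V₄ ≈ 0.000576 m³

From PV = nRT: V₁ = nRT₁/P₁ = 0.0002586 m³.
Isothermal, so P V is constant: T₂ = T₁; P₂ = P₁·(V₁/V₂) = 530.2 kPa.
V constant ⇒ P ∝ T: V₃ = V₂; P₃ = P₂·(T₃/T₂) = 235.1 kPa.
Isothermal, so P V is constant: T₄ = T₃; V₄ = V₃·(P₃/P₄) = 0.0005763 m³.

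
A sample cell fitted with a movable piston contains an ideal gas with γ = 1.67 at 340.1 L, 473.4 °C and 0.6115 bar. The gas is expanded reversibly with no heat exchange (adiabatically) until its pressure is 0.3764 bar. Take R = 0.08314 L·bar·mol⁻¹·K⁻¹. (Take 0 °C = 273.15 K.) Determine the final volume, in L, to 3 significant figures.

V₂ ≈ 455 L

Convert: T₁ = 746.5 K.
Adiabatic (γ = 1.67), T V^(γ−1) and P V^γ constant: T₂ = T₁·(P₂/P₁)^((γ−1)/γ) = 614.5 K; V₂ = V₁·(P₁/P₂)^(1/γ) = 454.8 L.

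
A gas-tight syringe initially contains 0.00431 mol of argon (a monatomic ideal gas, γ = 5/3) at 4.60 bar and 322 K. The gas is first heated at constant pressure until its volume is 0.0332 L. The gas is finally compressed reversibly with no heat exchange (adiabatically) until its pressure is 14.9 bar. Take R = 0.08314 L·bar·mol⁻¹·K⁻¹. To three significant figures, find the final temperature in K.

From PV = nRT: V₁ = nRT₁/P₁ = 0.02508 L.
Isobaric, so V/T is constant: P₂ = P₁; T₂ = T₁·(V₂/V₁) = 426.2 K.
Adiabatic (γ = 5/3), T V^(γ−1) and P V^γ constant: T₃ = T₂·(P₃/P₂)^((γ−1)/γ) = 682.0 K; V₃ = V₂·(P₂/P₃)^(1/γ) = 0.01640 L.

T₃ ≈ 682 K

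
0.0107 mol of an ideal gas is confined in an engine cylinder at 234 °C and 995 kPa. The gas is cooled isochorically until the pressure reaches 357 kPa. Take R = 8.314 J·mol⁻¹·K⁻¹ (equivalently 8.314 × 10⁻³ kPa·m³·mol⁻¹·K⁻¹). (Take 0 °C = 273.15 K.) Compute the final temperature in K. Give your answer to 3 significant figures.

T₂ ≈ 182 K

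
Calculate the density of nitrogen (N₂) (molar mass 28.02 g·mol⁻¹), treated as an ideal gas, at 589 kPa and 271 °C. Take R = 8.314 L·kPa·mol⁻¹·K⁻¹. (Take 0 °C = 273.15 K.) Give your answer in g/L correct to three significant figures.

ρ ≈ 3.65 g/L

ρ = PM/(RT) = (589 × 28.02) / (8.314 × 544.1)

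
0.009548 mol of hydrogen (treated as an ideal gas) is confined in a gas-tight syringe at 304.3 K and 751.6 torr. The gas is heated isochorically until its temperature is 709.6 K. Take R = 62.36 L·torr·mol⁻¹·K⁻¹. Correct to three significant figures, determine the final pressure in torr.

From PV = nRT: V₁ = nRT₁/P₁ = 0.2411 L.
Isochoric, so P/T is constant: V₂ = V₁; P₂ = P₁·(T₂/T₁) = 1753 torr.

P₂ ≈ 1.75e+03 torr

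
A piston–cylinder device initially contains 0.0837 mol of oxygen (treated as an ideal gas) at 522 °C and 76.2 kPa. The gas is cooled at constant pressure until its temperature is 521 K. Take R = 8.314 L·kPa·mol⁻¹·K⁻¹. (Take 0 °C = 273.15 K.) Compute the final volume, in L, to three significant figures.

V₂ ≈ 4.76 L

Convert: T₁ = 795.1 K.
From PV = nRT: V₁ = nRT₁/P₁ = 7.262 L.
P constant ⇒ V ∝ T: P₂ = P₁; V₂ = V₁·(T₂/T₁) = 4.758 L.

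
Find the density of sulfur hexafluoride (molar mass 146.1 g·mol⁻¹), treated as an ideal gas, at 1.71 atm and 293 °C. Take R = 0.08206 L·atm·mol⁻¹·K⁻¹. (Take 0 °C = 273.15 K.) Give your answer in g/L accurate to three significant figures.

ρ ≈ 5.38 g/L

ρ = PM/(RT) = (1.71 × 146.1) / (0.08206 × 566.1)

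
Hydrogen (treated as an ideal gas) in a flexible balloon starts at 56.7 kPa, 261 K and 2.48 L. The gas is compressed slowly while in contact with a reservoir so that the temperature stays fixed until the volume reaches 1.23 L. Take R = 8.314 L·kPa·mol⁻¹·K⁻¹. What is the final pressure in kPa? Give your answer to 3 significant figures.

P₂ ≈ 114 kPa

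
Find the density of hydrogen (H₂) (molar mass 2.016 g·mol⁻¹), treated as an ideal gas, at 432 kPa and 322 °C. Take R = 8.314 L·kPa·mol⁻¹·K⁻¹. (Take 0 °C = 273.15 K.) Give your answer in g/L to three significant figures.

ρ ≈ 0.176 g/L

ρ = PM/(RT) = (432 × 2.016) / (8.314 × 595.1)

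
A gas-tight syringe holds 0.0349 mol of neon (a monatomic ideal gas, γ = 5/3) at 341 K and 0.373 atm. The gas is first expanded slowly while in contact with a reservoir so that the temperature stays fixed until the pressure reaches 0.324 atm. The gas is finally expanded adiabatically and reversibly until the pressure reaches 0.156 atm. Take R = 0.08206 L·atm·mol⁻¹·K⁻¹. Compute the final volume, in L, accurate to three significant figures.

From PV = nRT: V₁ = nRT₁/P₁ = 2.618 L.
T constant ⇒ Boyle's law P V = const: T₂ = T₁; V₂ = V₁·(P₁/P₂) = 3.014 L.
Adiabatic (γ = 5/3), T V^(γ−1) and P V^γ constant: T₃ = T₂·(P₃/P₂)^((γ−1)/γ) = 254.6 K; V₃ = V₂·(P₂/P₃)^(1/γ) = 4.673 L.

V₃ ≈ 4.67 L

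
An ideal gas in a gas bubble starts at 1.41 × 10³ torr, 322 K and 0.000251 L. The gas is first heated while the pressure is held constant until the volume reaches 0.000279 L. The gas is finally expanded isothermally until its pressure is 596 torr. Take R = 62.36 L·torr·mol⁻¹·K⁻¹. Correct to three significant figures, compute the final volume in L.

V₃ ≈ 0.000660 L

P constant ⇒ V ∝ T: P₂ = P₁; T₂ = T₁·(V₂/V₁) = 357.9 K.
T constant ⇒ Boyle's law P V = const: T₃ = T₂; V₃ = V₂·(P₂/P₃) = 0.0006601 L.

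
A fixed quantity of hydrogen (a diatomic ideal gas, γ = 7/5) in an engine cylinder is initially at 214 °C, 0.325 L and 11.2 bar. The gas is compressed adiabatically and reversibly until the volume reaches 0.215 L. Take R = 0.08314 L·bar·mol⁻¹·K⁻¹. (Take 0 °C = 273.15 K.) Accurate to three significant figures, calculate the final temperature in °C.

T₂ ≈ 302 °C

Convert: T₁ = 487.1 K.
Adiabatic (γ = 7/5), T V^(γ−1) and P V^γ constant: T₂ = T₁·(V₁/V₂)^(γ−1) = 574.7 K; P₂ = P₁·(V₁/V₂)^γ = 19.97 bar.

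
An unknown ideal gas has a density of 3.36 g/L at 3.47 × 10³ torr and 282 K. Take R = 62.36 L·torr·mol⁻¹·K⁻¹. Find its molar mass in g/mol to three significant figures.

M ≈ 17.0 g/mol

ρ = PM/(RT) ⇒ M = ρRT/P = (3.36 × 62.36 × 282.0) / 3.47e+03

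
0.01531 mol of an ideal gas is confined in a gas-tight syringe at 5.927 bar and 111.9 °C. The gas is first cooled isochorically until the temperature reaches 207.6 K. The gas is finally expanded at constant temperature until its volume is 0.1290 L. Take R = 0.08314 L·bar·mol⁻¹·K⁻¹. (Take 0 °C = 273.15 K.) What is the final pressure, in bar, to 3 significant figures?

Convert: T₁ = 385.0 K.
From PV = nRT: V₁ = nRT₁/P₁ = 0.08269 L.
Isochoric, so P/T is constant: V₂ = V₁; P₂ = P₁·(T₂/T₁) = 3.196 bar.
T constant ⇒ Boyle's law P V = const: T₃ = T₂; P₃ = P₂·(V₂/V₃) = 2.048 bar.

P₃ ≈ 2.05 bar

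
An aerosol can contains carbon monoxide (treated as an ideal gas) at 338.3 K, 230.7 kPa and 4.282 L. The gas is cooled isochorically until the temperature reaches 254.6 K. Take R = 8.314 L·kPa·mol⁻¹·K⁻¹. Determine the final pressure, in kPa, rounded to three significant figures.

V constant ⇒ P ∝ T: V₂ = V₁; P₂ = P₁·(T₂/T₁) = 173.6 kPa.

P₂ ≈ 174 kPa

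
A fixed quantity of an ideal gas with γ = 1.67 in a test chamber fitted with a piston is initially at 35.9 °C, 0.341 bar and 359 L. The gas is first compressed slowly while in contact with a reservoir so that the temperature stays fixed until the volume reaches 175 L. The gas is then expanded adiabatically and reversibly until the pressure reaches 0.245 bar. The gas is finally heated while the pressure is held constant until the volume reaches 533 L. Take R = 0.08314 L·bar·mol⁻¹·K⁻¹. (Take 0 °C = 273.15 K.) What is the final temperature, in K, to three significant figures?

Convert: T₁ = 309.0 K.
Isothermal, so P V is constant: T₂ = T₁; P₂ = P₁·(V₁/V₂) = 0.6995 bar.
Reversible adiabatic, γ = 1.67: T₃ = T₂·(P₃/P₂)^((γ−1)/γ) = 202.9 K; V₃ = V₂·(P₂/P₃)^(1/γ) = 328.0 L.
Isobaric, so V/T is constant: P₄ = P₃; T₄ = T₃·(V₄/V₃) = 329.7 K.

T₄ ≈ 330 K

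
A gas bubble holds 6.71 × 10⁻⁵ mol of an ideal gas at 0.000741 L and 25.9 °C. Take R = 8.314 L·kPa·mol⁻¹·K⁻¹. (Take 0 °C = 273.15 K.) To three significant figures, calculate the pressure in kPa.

P ≈ 225 kPa

Convert: T = 299.05 K.
PV = nRT ⇒ P = nRT/V = (6.71e-05 × 8.314 × 299.05) / 0.000741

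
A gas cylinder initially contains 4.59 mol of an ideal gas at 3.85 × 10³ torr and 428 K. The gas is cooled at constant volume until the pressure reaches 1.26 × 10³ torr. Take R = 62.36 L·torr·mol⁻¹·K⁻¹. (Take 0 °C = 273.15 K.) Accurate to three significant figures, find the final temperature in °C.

T₂ ≈ -133 °C

From PV = nRT: V₁ = nRT₁/P₁ = 31.82 L.
Isochoric, so P/T is constant: V₂ = V₁; T₂ = T₁·(P₂/P₁) = 140.1 K.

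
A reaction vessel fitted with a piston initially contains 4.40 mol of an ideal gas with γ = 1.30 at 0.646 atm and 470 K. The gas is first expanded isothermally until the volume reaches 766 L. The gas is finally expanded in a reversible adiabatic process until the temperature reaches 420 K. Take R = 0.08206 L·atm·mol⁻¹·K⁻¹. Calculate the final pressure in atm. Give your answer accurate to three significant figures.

From PV = nRT: V₁ = nRT₁/P₁ = 262.7 L.
Isothermal, so P V is constant: T₂ = T₁; P₂ = P₁·(V₁/V₂) = 0.2215 atm.
Adiabatic (γ = 1.30), T V^(γ−1) and P V^γ constant: P₃ = P₂·(T₃/T₂)^(γ/(γ−1)) = 0.1361 atm; V₃ = V₂·(T₂/T₃)^(1/(γ−1)) = 1114 L.

P₃ ≈ 0.136 atm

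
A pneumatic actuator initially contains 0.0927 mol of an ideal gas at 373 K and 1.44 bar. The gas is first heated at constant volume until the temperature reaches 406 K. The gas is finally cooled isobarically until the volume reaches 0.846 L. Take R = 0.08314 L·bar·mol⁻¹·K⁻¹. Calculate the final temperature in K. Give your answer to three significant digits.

T₃ ≈ 172 K

From PV = nRT: V₁ = nRT₁/P₁ = 1.996 L.
Isochoric, so P/T is constant: V₂ = V₁; P₂ = P₁·(T₂/T₁) = 1.567 bar.
P constant ⇒ V ∝ T: P₃ = P₂; T₃ = T₂·(V₃/V₂) = 172.1 K.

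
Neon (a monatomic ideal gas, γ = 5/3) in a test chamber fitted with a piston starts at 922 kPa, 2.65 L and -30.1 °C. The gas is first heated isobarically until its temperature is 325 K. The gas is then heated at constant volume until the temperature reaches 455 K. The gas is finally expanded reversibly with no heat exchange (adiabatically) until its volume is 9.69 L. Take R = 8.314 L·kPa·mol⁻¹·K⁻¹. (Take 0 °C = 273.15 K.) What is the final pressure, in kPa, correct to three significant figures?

P₄ ≈ 241 kPa

Convert: T₁ = 243.0 K.
P constant ⇒ V ∝ T: P₂ = P₁; V₂ = V₁·(T₂/T₁) = 3.544 L.
Isochoric, so P/T is constant: V₃ = V₂; P₃ = P₂·(T₃/T₂) = 1291 kPa.
Adiabatic (γ = 5/3), T V^(γ−1) and P V^γ constant: T₄ = T₃·(V₃/V₄)^(γ−1) = 232.7 K; P₄ = P₃·(V₃/V₄)^γ = 241.4 kPa.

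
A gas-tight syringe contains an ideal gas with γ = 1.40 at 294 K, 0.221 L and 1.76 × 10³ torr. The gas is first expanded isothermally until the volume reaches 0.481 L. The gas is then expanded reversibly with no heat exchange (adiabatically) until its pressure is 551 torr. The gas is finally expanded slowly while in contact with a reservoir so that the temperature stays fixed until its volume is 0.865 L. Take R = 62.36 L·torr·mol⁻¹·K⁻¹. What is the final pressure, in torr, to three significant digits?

P₄ ≈ 403 torr

T constant ⇒ Boyle's law P V = const: T₂ = T₁; P₂ = P₁·(V₁/V₂) = 808.6 torr.
Reversible adiabatic, γ = 1.40: T₃ = T₂·(P₃/P₂)^((γ−1)/γ) = 263.5 K; V₃ = V₂·(P₂/P₃)^(1/γ) = 0.6326 L.
T constant ⇒ Boyle's law P V = const: T₄ = T₃; P₄ = P₃·(V₃/V₄) = 403.0 torr.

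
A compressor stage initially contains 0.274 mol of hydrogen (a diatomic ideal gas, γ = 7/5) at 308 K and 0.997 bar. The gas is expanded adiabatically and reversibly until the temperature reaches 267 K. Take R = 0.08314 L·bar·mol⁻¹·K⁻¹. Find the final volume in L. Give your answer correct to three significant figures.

V₂ ≈ 10.1 L

From PV = nRT: V₁ = nRT₁/P₁ = 7.037 L.
Adiabatic (γ = 7/5), T V^(γ−1) and P V^γ constant: P₂ = P₁·(T₂/T₁)^(γ/(γ−1)) = 0.6047 bar; V₂ = V₁·(T₁/T₂)^(1/(γ−1)) = 10.06 L.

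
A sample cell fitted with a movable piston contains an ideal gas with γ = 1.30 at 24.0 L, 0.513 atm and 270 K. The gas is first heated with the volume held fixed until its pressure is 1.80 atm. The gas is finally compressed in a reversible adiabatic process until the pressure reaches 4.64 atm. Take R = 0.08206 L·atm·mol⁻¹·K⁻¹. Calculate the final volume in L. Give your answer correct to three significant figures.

Isochoric, so P/T is constant: V₂ = V₁; T₂ = T₁·(P₂/P₁) = 947.4 K.
Adiabatic (γ = 1.30), T V^(γ−1) and P V^γ constant: T₃ = T₂·(P₃/P₂)^((γ−1)/γ) = 1179 K; V₃ = V₂·(P₂/P₃)^(1/γ) = 11.58 L.

V₃ ≈ 11.6 L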